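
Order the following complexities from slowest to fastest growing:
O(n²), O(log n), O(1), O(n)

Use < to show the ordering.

Ordered by growth rate: O(1) < O(log n) < O(n) < O(n²)

Answer: O(1) < O(log n) < O(n) < O(n²)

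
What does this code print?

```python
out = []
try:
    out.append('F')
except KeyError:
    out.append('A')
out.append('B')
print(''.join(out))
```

Execution trace: 'F' (try body, no exception) → 'B' (after the try/except). Output: FB

Answer: FB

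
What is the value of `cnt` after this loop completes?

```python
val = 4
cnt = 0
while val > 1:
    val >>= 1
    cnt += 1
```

Count right shifts until 1
`cnt` takes the values: 0 → 1 → 2

Answer: 2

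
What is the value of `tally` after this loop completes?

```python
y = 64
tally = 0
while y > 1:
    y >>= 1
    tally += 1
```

Count right shifts until 1
`tally` takes the values: 0 → 1 → 2 → 3 → 4 → 5 → 6

Answer: 6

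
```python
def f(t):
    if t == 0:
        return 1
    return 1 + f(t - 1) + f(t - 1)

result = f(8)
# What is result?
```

f(t) = 1 + 2·f(t-1), f(0)=1. Closed form: (1+1)·2^8 - 1 = 511.

Answer: 511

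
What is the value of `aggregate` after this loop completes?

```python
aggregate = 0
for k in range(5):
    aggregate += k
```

Sum of 0 to 4 = 10
`aggregate` takes the values: 0 → 1 → 3 → 6 → 10

Answer: 10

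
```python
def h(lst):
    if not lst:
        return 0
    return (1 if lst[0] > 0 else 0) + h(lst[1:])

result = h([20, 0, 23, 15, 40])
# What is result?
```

Count of positive elements in [20, 0, 23, 15, 40] = 4

Answer: 4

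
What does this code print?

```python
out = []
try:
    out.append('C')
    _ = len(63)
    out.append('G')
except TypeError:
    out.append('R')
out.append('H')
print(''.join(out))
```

Execution trace: 'C' (try body) → 'R' (except TypeError) → 'H' (after the try/except). Output: CRH

Answer: CRH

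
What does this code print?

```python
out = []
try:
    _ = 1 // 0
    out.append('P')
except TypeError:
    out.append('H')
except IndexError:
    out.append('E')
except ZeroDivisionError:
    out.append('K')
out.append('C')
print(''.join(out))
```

Execution trace: 'K' (except ZeroDivisionError) → 'C' (after the try/except). Output: KC

Answer: KC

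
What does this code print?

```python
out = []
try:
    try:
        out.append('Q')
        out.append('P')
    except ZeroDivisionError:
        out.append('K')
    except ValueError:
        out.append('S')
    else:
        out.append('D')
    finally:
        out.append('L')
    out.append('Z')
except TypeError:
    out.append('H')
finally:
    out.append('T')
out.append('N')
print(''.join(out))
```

Execution trace: 'Q' (inner try body) → 'P' (inner try body, no exception) → 'D' (inner else) → 'L' (inner finally) → 'Z' (try body, no exception) → 'T' (finally) → 'N' (after the try/except). Output: QPDLZTN

Answer: QPDLZTN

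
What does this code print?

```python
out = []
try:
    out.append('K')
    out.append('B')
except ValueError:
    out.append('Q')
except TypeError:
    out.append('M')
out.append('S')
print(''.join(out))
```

Execution trace: 'K' (try body) → 'B' (try body, no exception) → 'S' (after the try/except). Output: KBS

Answer: KBS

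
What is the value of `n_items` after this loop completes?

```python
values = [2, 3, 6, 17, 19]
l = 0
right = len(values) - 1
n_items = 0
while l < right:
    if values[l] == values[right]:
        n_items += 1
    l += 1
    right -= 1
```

Count matching pairs from ends
`n_items` takes the values: 0

Answer: 0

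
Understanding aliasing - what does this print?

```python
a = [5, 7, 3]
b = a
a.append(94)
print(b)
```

Key concept: basic list aliasing.
Step by step:
`a = [5, 7, 3]` → a = [5, 7, 3]
`b = a` → b = [5, 7, 3] (same object as a)
`a.append(94)` → a = [5, 7, 3, 94] (same object as b); b = [5, 7, 3, 94] (same object as a)
`print(b)` → prints [5, 7, 3, 94]

Answer: [5, 7, 3, 94]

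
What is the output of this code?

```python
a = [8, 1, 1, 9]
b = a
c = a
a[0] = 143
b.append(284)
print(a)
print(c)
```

Key concept: multiple aliases.
Step by step:
`a = [8, 1, 1, 9]` → a = [8, 1, 1, 9]
`b = a` → b = [8, 1, 1, 9] (same object as a)
`c = a` → c = [8, 1, 1, 9] (same object as a, b)
`a[0] = 143` → a = [143, 1, 1, 9] (same object as b, c); b = [143, 1, 1, 9] (same object as a, c); c = [143, 1, 1, 9] (same object as a, b)
`b.append(284)` → a = [143, 1, 1, 9, 284] (same object as b, c); b = [143, 1, 1, 9, 284] (same object as a, c); c = [143, 1, 1, 9, 284] (same object as a, b)
`print(a)` → prints [143, 1, 1, 9, 284]
`print(c)` → prints [143, 1, 1, 9, 284]

Answer:
[143, 1, 1, 9, 284]
[143, 1, 1, 9, 284]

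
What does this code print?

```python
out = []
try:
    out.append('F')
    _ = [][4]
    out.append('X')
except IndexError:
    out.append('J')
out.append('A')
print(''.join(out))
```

Execution trace: 'F' (try body) → 'J' (except IndexError) → 'A' (after the try/except). Output: FJA

Answer: FJA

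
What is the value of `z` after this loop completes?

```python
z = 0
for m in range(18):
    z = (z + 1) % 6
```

Increment mod 6, 18 times = 0
`z` takes the values: 0 → 1 → 2 → 3 → 4 → 5 → 0 → 1 → 2 → 3 → 4 → 5 → 0 → 1 → 2 → 3 → 4 → 5 → 0

Answer: 0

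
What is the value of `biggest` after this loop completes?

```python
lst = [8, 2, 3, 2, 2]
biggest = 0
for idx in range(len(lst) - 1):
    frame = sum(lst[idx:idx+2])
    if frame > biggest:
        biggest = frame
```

Max sum of 2-element window in [8, 2, 3, 2, 2]
`biggest` takes the values: 0 → 10

Answer: 10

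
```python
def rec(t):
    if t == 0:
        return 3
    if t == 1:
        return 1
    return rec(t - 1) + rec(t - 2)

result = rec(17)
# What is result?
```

Build up from base cases: rec(0)=3, rec(1)=1, rec(2)=4, rec(3)=5, rec(4)=9, rec(5)=14, rec(6)=23, ..., rec(17)=4558

Answer: 4558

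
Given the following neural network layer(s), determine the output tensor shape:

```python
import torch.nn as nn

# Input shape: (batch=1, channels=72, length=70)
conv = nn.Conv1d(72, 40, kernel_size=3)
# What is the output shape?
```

Input: (1, 72, 70) -> Output: (1, 40, 68)

Answer: (1, 40, 68)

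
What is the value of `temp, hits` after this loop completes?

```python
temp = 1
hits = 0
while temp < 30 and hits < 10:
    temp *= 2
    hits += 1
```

Double until >= 30 or 10 iterations
`temp, hits` takes the values: (1, 0) → (2, 0) → (2, 1) → (4, 1) → (4, 2) → (8, 2) → (8, 3) → (16, 3) → (16, 4) → (32, 4) → (32, 5)

Answer: 32, 5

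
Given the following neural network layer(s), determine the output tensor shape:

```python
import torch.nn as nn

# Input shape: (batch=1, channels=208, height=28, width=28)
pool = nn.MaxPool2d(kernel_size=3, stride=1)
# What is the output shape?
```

Input: (1, 208, 28, 28) -> Output: (1, 208, 26, 26)

Answer: (1, 208, 26, 26)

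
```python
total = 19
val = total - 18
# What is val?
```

Trace:
`total = 19` → total = 19
`val = total - 18` → val = 1
So val = 1

Answer: 1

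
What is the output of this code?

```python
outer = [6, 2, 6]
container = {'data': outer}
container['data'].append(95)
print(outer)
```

Key concept: dict holds reference to list.
Step by step:
`outer = [6, 2, 6]` → outer = [6, 2, 6]
`container = {'data': outer}` → container = {'data': [6, 2, 6]}
`container['data'].append(95)` → outer = [6, 2, 6, 95]; container = {'data': [6, 2, 6, 95]}
`print(outer)` → prints [6, 2, 6, 95]

Answer: [6, 2, 6, 95]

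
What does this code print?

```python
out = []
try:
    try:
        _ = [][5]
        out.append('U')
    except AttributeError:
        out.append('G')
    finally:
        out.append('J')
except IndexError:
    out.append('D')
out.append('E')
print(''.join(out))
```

Execution trace: 'J' (inner finally) → 'D' (outer except IndexError) → 'E' (after the try/except). Output: JDE

Answer: JDE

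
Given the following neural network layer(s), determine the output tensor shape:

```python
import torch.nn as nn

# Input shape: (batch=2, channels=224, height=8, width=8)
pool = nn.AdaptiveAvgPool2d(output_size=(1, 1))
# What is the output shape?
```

Input: (2, 224, 8, 8) -> Output: (2, 224, 1, 1)

Answer: (2, 224, 1, 1)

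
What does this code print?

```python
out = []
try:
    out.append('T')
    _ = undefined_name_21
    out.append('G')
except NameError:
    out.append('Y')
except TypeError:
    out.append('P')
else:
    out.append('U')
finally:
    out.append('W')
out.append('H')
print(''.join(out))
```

Execution trace: 'T' (try body) → 'Y' (except NameError) → 'W' (finally) → 'H' (after the try/except). Output: TYWH

Answer: TYWH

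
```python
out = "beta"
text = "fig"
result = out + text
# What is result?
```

Trace:
`out = "beta"` → out = 'beta'
`text = "fig"` → text = 'fig'
`result = out + text` → result = 'betafig'
So result = 'betafig'

Answer: 'betafig'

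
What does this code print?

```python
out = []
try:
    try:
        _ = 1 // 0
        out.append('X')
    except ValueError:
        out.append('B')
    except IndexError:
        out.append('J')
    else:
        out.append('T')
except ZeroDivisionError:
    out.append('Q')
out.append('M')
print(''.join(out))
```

Execution trace: 'Q' (outer except ZeroDivisionError) → 'M' (after the try/except). Output: QM

Answer: QM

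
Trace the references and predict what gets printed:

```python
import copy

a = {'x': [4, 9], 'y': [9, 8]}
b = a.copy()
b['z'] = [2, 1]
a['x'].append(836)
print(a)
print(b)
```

Key concept: shallow copy of dict with mutable values.
Step by step:
`a = {'x': [4, 9], 'y': [9, 8]}` → a = {'x': [4, 9], 'y': [9, 8]}
`b = a.copy()` → b = {'x': [4, 9], 'y': [9, 8]}
`b['z'] = [2, 1]` → b = {'x': [4, 9], 'y': [9, 8], 'z': [2, 1]}
`a['x'].append(836)` → a = {'x': [4, 9, 836], 'y': [9, 8]}; b = {'x': [4, 9, 836], 'y': [9, 8], 'z': [2, 1]}
`print(a)` → prints {'x': [4, 9, 836], 'y': [9, 8]}
`print(b)` → prints {'x': [4, 9, 836], 'y': [9, 8], 'z': [2, 1]}

Answer:
{'x': [4, 9, 836], 'y': [9, 8]}
{'x': [4, 9, 836], 'y': [9, 8], 'z': [2, 1]}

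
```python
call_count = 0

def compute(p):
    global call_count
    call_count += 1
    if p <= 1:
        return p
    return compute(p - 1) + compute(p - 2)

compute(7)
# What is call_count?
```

Calls(p) = 1 + Calls(p-1) + Calls(p-2); Calls(0)=Calls(1)=1. For p=7 this gives 41.

Answer: 41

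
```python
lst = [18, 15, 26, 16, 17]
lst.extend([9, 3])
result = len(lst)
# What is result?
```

Trace:
`lst = [18, 15, 26, 16, 17]` → lst = [18, 15, 26, 16, 17]
`lst.extend([9, 3])` → lst = [18, 15, 26, 16, 17, 9, 3]
`result = len(lst)` → result = 7
So result = 7

Answer: 7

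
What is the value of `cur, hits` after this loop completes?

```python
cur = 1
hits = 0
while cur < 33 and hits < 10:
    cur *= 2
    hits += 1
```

Double until >= 33 or 10 iterations
`cur, hits` takes the values: (1, 0) → (2, 0) → (2, 1) → (4, 1) → (4, 2) → (8, 2) → (8, 3) → (16, 3) → (16, 4) → (32, 4) → (32, 5) → (64, 5) → (64, 6)

Answer: 64, 6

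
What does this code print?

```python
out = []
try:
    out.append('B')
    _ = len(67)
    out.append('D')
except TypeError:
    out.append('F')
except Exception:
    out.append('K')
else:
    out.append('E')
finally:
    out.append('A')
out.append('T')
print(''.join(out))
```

Execution trace: 'B' (try body) → 'F' (except TypeError) → 'A' (finally) → 'T' (after the try/except). Output: BFAT

Answer: BFAT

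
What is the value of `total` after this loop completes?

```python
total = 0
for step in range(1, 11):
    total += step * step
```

Sum of squares 1² to 10² = 385
`total` takes the values: 0 → 1 → 5 → 14 → 30 → 55 → 91 → 140 → 204 → 285 → 385

Answer: 385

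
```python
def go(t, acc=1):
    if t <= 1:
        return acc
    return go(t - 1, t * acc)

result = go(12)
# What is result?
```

Accumulator trace (n, acc): (12, 1) -> (11, 12) -> (10, 132) -> (9, 1320) -> (8, 11880) -> (7, 95040) -> (6, 665280) -> (5, 3991680) -> (4, 19958400) -> (3, 79833600) -> (2, 239500800) -> (1, 479001600) -> return 479001600

Answer: 479001600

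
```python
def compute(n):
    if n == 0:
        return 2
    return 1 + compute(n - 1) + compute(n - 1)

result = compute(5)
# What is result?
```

compute(n) = 1 + 2·compute(n-1), compute(0)=2. Closed form: (2+1)·2^5 - 1 = 95.

Answer: 95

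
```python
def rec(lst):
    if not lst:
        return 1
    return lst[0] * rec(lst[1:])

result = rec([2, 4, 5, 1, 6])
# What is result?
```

Product over [2, 4, 5, 1, 6] = 2 * 4 * 5 * 1 * 6 = 240

Answer: 240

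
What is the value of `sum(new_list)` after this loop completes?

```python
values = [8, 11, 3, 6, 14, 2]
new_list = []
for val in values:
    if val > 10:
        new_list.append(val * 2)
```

Sum of doubled values > 10
`new_list` takes the values: [] → [22] → [22, 28]
So `sum(new_list)` = 50

Answer: 50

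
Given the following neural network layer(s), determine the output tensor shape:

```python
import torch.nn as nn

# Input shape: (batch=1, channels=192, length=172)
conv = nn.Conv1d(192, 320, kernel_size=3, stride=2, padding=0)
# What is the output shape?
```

Input: (1, 192, 172) -> Output: (1, 320, 85)

Answer: (1, 320, 85)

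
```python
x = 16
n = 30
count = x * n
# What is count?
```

Trace:
`x = 16` → x = 16
`n = 30` → n = 30
`count = x * n` → count = 480
So count = 480

Answer: 480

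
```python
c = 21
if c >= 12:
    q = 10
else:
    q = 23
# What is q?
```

Trace:
`c = 21` → c = 21
`if c >= 12: ...` → c >= 12 is True → q = 10
So q = 10

Answer: 10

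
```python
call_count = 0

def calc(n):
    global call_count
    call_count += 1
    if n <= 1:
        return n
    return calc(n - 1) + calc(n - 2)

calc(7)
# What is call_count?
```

Calls(n) = 1 + Calls(n-1) + Calls(n-2); Calls(0)=Calls(1)=1. For n=7 this gives 41.

Answer: 41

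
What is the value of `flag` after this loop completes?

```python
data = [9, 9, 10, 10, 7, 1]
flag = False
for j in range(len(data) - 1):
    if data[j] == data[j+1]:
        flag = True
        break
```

Check consecutive duplicates in [9, 9, 10, 10, 7, 1]
`flag` takes the values: False → True

Answer: True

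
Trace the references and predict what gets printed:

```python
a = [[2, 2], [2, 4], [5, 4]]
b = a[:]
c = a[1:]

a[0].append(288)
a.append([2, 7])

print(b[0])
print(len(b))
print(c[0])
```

Key concept: slice with nested mutation.
Step by step:
`a = [[2, 2], [2, 4], [5, 4]]` → a = [[2, 2], [2, 4], [5, 4]]
`b = a[:]` → b = [[2, 2], [2, 4], [5, 4]]
`c = a[1:]` → c = [[2, 4], [5, 4]]
`a[0].append(288)` → a = [[2, 2, 288], [2, 4], [5, 4]]; b = [[2, 2, 288], [2, 4], [5, 4]]
`a.append([2, 7])` → a = [[2, 2, 288], [2, 4], [5, 4], [2, 7]]
`print(b[0])` → prints [2, 2, 288]
`print(len(b))` → prints 3
`print(c[0])` → prints [2, 4]

Answer:
[2, 2, 288]
3
[2, 4]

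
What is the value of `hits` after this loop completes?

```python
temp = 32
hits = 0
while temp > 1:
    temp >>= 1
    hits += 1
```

Count right shifts until 1
`hits` takes the values: 0 → 1 → 2 → 3 → 4 → 5

Answer: 5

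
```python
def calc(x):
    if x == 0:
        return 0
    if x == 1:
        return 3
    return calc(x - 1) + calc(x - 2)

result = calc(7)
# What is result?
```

Build up from base cases: calc(0)=0, calc(1)=3, calc(2)=3, calc(3)=6, calc(4)=9, calc(5)=15, calc(6)=24, ..., calc(7)=39

Answer: 39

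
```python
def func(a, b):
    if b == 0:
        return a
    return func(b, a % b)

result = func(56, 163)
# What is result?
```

func(56, 163) -> func(163, 56) -> func(56, 51) -> func(51, 5) -> func(5, 1) -> func(1, 0) -> 1

Answer: 1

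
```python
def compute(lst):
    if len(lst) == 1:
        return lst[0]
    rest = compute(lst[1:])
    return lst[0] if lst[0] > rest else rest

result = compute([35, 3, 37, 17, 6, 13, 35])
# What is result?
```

Recursive max over [35, 3, 37, 17, 6, 13, 35] = 37

Answer: 37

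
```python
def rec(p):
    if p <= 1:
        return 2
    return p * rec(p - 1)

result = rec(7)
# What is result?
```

rec(7) = 7 * 6 * 5 * 4 * 3 * 2 * 2 = 10080

Answer: 10080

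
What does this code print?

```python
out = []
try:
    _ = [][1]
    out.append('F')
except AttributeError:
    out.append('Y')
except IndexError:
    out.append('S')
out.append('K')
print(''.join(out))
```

Execution trace: 'S' (except IndexError) → 'K' (after the try/except). Output: SK

Answer: SK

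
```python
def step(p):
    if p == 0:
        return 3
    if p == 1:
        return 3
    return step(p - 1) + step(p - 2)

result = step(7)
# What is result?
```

Build up from base cases: step(0)=3, step(1)=3, step(2)=6, step(3)=9, step(4)=15, step(5)=24, step(6)=39, ..., step(7)=63

Answer: 63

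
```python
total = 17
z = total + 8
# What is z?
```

Trace:
`total = 17` → total = 17
`z = total + 8` → z = 25
So z = 25

Answer: 25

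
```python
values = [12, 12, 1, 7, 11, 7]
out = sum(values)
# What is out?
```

Trace:
`values = [12, 12, 1, 7, 11, 7]` → values = [12, 12, 1, 7, 11, 7]
`out = sum(values)` → out = 50
So out = 50

Answer: 50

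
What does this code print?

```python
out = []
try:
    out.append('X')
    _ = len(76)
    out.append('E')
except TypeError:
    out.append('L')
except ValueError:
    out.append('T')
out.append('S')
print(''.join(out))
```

Execution trace: 'X' (try body) → 'L' (except TypeError) → 'S' (after the try/except). Output: XLS

Answer: XLS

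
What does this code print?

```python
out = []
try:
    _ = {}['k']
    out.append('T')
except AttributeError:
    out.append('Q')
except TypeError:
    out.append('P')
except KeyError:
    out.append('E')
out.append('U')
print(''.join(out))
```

Execution trace: 'E' (except KeyError) → 'U' (after the try/except). Output: EU

Answer: EU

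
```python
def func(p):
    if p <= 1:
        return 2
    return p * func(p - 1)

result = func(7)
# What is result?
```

func(7) = 7 * 6 * 5 * 4 * 3 * 2 * 2 = 10080

Answer: 10080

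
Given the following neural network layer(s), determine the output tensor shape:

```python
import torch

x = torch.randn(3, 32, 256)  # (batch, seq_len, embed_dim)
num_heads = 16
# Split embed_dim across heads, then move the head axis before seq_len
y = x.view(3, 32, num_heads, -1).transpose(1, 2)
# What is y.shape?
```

Input: (3, 32, 256) -> head_dim = 256 // 16 = 16; after view: (3, 32, 16, 16) -> after transpose(1, 2): (3, 16, 32, 16) -> Output: (3, 16, 32, 16)

Answer: (3, 16, 32, 16)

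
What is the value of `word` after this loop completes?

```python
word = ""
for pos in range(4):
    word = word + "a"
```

Repeat 'a' 4 times
`word` takes the values: "" → "a" → "aa" → "aaa" → "aaaa"

Answer: "aaaa"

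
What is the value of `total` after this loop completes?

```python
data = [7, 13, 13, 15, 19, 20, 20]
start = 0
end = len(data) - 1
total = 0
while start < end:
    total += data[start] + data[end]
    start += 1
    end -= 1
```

Sum of pairs from ends
`total` takes the values: 0 → 27 → 60 → 92

Answer: 92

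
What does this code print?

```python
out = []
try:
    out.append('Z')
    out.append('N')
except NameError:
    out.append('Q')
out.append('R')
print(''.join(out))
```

Execution trace: 'Z' (try body) → 'N' (try body, no exception) → 'R' (after the try/except). Output: ZNR

Answer: ZNR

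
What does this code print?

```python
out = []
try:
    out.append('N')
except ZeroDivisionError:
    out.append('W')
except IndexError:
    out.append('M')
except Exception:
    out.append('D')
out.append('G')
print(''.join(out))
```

Execution trace: 'N' (try body, no exception) → 'G' (after the try/except). Output: NG

Answer: NG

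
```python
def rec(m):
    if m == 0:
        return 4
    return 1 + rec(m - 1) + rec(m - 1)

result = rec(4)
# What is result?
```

rec(m) = 1 + 2·rec(m-1), rec(0)=4. Closed form: (4+1)·2^4 - 1 = 79.

Answer: 79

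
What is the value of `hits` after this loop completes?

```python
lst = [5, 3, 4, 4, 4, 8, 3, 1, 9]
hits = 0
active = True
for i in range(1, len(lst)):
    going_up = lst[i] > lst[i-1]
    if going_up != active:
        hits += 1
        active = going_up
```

Count direction changes in [5, 3, 4, 4, 4, 8, 3, 1, 9]
`hits` takes the values: 0 → 1 → 2 → 3 → 4 → 5 → 6

Answer: 6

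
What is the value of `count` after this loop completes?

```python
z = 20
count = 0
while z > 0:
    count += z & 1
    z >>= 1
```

Count set bits in 20 (binary: 0b10100)
`count` takes the values: 0 → 1 → 2

Answer: 2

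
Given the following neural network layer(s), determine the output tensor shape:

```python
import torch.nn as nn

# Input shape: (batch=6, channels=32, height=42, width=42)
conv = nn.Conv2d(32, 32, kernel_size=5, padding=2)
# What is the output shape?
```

Input: (6, 32, 42, 42) -> Output: (6, 32, 42, 42)

Answer: (6, 32, 42, 42)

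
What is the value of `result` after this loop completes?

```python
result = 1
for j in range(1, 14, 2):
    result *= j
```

Product of 1, 3, 5, ... up to 13
`result` takes the values: 1 → 3 → 15 → 105 → 945 → 10395 → 135135

Answer: 135135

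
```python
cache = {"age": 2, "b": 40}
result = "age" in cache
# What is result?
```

Trace:
`cache = {"age": 2, "b": 40}` → cache = {'age': 2, 'b': 40}
`result = "age" in cache` → result = True
So result = True

Answer: True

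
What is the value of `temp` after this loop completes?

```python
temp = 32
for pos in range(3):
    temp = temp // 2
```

Halve 3 times: 32 // 2^3 = 4
`temp` takes the values: 32 → 16 → 8 → 4

Answer: 4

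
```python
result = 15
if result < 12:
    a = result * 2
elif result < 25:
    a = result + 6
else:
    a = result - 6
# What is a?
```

Trace:
`result = 15` → result = 15
`if result < 12: ...` → result < 12 is False, result < 25 is True → a = 21
So a = 21

Answer: 21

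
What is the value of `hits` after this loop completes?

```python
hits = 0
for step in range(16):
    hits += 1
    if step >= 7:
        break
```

Loop breaks when step reaches 7, hits is 8
`hits` takes the values: 0 → 1 → 2 → 3 → 4 → 5 → 6 → 7 → 8

Answer: 8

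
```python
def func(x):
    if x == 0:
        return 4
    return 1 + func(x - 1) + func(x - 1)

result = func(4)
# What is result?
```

func(x) = 1 + 2·func(x-1), func(0)=4. Closed form: (4+1)·2^4 - 1 = 79.

Answer: 79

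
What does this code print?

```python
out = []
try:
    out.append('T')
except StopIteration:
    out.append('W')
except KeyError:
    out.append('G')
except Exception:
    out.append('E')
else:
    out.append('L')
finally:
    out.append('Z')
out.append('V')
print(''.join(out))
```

Execution trace: 'T' (try body, no exception) → 'L' (else) → 'Z' (finally) → 'V' (after the try/except). Output: TLZV

Answer: TLZV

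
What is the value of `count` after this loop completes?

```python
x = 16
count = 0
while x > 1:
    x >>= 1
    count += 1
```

Count right shifts until 1
`count` takes the values: 0 → 1 → 2 → 3 → 4

Answer: 4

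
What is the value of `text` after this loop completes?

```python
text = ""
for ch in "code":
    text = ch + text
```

Reverse 'code'
`text` takes the values: "" → "c" → "oc" → "doc" → "edoc"

Answer: "edoc"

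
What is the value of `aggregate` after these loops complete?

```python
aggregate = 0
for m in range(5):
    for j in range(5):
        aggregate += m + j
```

Sum of all m+j for m,j in 5x5
`aggregate` takes the values: 0 → 1 → 3 → 6 → 10 → 11 → 13 → 16 → 20 → 25 → 27 → 30 → 34 → 39 → 45 → 48 → 52 → 57 → 63 → 70 → 74 → 79 → 85 → 92 → 100

Answer: 100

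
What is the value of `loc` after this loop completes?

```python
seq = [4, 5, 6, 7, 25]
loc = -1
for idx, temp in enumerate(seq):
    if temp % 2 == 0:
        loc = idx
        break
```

First even number index in [4, 5, 6, 7, 25]
`loc` takes the values: -1 → 0

Answer: 0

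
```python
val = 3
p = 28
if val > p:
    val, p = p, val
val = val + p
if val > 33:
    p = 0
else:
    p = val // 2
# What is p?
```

Trace:
`val = 3` → val = 3
`p = 28` → p = 28
`if val > p: ...` → val > p is False → no variable changes
`val = val + p` → val = 31
`if val > 33: ...` → val > 33 is False, take else branch → p = 15
So p = 15

Answer: 15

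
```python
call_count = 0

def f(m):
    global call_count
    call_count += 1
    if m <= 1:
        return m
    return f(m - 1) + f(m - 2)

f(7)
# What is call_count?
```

Calls(m) = 1 + Calls(m-1) + Calls(m-2); Calls(0)=Calls(1)=1. For m=7 this gives 41.

Answer: 41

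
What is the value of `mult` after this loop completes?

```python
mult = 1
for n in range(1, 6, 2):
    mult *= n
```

Product of 1, 3, 5, ... up to 5
`mult` takes the values: 1 → 3 → 15

Answer: 15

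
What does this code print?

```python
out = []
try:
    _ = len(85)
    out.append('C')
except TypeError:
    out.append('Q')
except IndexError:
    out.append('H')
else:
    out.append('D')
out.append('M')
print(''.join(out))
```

Execution trace: 'Q' (except TypeError) → 'M' (after the try/except). Output: QM

Answer: QM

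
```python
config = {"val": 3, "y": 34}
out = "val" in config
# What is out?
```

Trace:
`config = {"val": 3, "y": 34}` → config = {'val': 3, 'y': 34}
`out = "val" in config` → out = True
So out = True

Answer: True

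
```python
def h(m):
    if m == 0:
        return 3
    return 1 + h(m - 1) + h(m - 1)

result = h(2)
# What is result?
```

h(m) = 1 + 2·h(m-1), h(0)=3. Closed form: (3+1)·2^2 - 1 = 15.

Answer: 15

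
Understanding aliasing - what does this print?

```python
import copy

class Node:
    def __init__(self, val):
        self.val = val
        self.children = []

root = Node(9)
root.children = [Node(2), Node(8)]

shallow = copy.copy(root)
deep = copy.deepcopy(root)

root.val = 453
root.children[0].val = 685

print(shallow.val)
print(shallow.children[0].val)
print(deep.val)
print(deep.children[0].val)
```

Key concept: deep copy with custom objects.
Step by step:
`root = Node(9)` → root = Node(val=9, children=[])
`root.children = [Node(2), Node(8)]` → root = Node(val=9, children=[Node(val=2, children=[]), Node(val=8, children=[])])
`shallow = copy.copy(root)` → shallow = Node(val=9, children=[Node(val=2, children=[]), Node(val=8, children=[])])
`deep = copy.deepcopy(root)` → deep = Node(val=9, children=[Node(val=2, children=[]), Node(val=8, children=[])])
`root.val = 453` → root = Node(val=453, children=[Node(val=2, children=[]), Node(val=8, children=[])])
`root.children[0].val = 685` → root = Node(val=453, children=[Node(val=685, children=[]), Node(val=8, children=[])]); shallow = Node(val=9, children=[Node(val=685, children=[]), Node(val=8, children=[])])
`print(shallow.val)` → prints 9
`print(shallow.children[0].val)` → prints 685
`print(deep.val)` → prints 9
`print(deep.children[0].val)` → prints 2

Answer:
9
685
9
2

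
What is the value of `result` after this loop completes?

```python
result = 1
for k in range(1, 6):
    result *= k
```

5! = 120
`result` takes the values: 1 → 2 → 6 → 24 → 120

Answer: 120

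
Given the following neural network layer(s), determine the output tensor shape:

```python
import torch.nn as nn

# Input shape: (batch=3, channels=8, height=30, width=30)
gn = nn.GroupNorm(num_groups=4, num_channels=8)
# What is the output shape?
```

Input: (3, 8, 30, 30) -> Output: (3, 8, 30, 30)

Answer: (3, 8, 30, 30)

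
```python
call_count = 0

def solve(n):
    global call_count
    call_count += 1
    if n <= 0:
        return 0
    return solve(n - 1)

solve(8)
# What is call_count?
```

Linear recursion stepping by 1: 9 calls from n=8 down to ≤0.

Answer: 9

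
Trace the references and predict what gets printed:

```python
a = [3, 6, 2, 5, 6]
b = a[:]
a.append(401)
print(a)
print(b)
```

Key concept: slice [:] creates copy.
Step by step:
`a = [3, 6, 2, 5, 6]` → a = [3, 6, 2, 5, 6]
`b = a[:]` → b = [3, 6, 2, 5, 6]
`a.append(401)` → a = [3, 6, 2, 5, 6, 401]
`print(a)` → prints [3, 6, 2, 5, 6, 401]
`print(b)` → prints [3, 6, 2, 5, 6]

Answer:
[3, 6, 2, 5, 6, 401]
[3, 6, 2, 5, 6]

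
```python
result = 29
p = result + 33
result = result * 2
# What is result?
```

Trace:
`result = 29` → result = 29
`p = result + 33` → p = 62
`result = result * 2` → result = 58
So result = 58

Answer: 58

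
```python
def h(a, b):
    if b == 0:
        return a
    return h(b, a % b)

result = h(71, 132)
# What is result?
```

h(71, 132) -> h(132, 71) -> h(71, 61) -> h(61, 10) -> h(10, 1) -> h(1, 0) -> 1

Answer: 1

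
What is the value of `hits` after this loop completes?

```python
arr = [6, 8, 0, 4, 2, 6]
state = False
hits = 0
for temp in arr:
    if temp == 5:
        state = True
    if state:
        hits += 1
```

Count elements after first 5 in [6, 8, 0, 4, 2, 6]
`hits` takes the values: 0

Answer: 0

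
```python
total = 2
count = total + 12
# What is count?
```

Trace:
`total = 2` → total = 2
`count = total + 12` → count = 14
So count = 14

Answer: 14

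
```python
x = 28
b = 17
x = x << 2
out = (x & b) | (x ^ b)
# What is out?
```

Trace:
`x = 28` → x = 28
`b = 17` → b = 17
`x = x << 2` → x = 112
`out = (x & b) | (x ^ b)` → out = 113
So out = 113

Answer: 113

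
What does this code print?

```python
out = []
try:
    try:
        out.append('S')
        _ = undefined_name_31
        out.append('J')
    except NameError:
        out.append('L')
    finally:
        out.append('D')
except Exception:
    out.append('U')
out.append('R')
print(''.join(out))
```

Execution trace: 'S' (inner try body) → 'L' (inner except NameError) → 'D' (inner finally) → 'R' (after the try/except). Output: SLDR

Answer: SLDR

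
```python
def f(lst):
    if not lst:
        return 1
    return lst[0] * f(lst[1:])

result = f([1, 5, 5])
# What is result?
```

Product over [1, 5, 5] = 1 * 5 * 5 = 25

Answer: 25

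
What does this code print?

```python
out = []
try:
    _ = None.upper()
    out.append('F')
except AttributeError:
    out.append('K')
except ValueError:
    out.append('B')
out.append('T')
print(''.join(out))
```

Execution trace: 'K' (except AttributeError) → 'T' (after the try/except). Output: KT

Answer: KT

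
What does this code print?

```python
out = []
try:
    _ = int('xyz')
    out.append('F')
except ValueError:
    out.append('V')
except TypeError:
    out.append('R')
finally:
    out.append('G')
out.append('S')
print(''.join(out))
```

Execution trace: 'V' (except ValueError) → 'G' (finally) → 'S' (after the try/except). Output: VGS

Answer: VGS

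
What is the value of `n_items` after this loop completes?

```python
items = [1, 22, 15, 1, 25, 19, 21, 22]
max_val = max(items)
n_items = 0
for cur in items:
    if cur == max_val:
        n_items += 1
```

Count of max value 25 in [1, 22, 15, 1, 25, 19, 21, 22]
`n_items` takes the values: 0 → 1

Answer: 1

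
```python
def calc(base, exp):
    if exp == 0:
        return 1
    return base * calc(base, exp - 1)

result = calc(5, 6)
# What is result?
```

calc(5, 6) = 5 * 5 * 5 * 5 * 5 * 5 = 15625

Answer: 15625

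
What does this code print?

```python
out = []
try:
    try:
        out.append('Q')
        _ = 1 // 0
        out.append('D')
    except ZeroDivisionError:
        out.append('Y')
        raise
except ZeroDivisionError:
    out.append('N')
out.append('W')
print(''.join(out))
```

Execution trace: 'Q' (inner try body) → 'Y' (inner except ZeroDivisionError) → 'N' (outer except ZeroDivisionError) → 'W' (after the try/except). Output: QYNW

Answer: QYNW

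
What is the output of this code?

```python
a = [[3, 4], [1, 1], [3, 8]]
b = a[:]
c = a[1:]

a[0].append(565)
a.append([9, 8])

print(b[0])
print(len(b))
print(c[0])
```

Key concept: slice with nested mutation.
Step by step:
`a = [[3, 4], [1, 1], [3, 8]]` → a = [[3, 4], [1, 1], [3, 8]]
`b = a[:]` → b = [[3, 4], [1, 1], [3, 8]]
`c = a[1:]` → c = [[1, 1], [3, 8]]
`a[0].append(565)` → a = [[3, 4, 565], [1, 1], [3, 8]]; b = [[3, 4, 565], [1, 1], [3, 8]]
`a.append([9, 8])` → a = [[3, 4, 565], [1, 1], [3, 8], [9, 8]]
`print(b[0])` → prints [3, 4, 565]
`print(len(b))` → prints 3
`print(c[0])` → prints [1, 1]

Answer:
[3, 4, 565]
3
[1, 1]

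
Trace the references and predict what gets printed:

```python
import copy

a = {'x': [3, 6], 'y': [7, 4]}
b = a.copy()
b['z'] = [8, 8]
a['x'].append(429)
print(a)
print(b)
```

Key concept: shallow copy of dict with mutable values.
Step by step:
`a = {'x': [3, 6], 'y': [7, 4]}` → a = {'x': [3, 6], 'y': [7, 4]}
`b = a.copy()` → b = {'x': [3, 6], 'y': [7, 4]}
`b['z'] = [8, 8]` → b = {'x': [3, 6], 'y': [7, 4], 'z': [8, 8]}
`a['x'].append(429)` → a = {'x': [3, 6, 429], 'y': [7, 4]}; b = {'x': [3, 6, 429], 'y': [7, 4], 'z': [8, 8]}
`print(a)` → prints {'x': [3, 6, 429], 'y': [7, 4]}
`print(b)` → prints {'x': [3, 6, 429], 'y': [7, 4], 'z': [8, 8]}

Answer:
{'x': [3, 6, 429], 'y': [7, 4]}
{'x': [3, 6, 429], 'y': [7, 4], 'z': [8, 8]}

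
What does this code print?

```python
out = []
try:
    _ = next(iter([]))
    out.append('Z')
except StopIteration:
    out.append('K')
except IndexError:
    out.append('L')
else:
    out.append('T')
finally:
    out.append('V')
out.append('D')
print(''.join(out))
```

Execution trace: 'K' (except StopIteration) → 'V' (finally) → 'D' (after the try/except). Output: KVD

Answer: KVD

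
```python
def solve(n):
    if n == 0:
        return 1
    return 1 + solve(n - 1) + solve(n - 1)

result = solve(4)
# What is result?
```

solve(n) = 1 + 2·solve(n-1), solve(0)=1. Closed form: (1+1)·2^4 - 1 = 31.

Answer: 31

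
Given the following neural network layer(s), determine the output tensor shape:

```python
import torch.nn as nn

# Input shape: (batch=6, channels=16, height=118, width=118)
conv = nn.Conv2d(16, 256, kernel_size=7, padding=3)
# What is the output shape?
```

Input: (6, 16, 118, 118) -> Output: (6, 256, 118, 118)

Answer: (6, 256, 118, 118)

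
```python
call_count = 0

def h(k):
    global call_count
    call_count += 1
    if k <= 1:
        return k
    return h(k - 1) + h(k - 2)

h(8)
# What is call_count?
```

Calls(k) = 1 + Calls(k-1) + Calls(k-2); Calls(0)=Calls(1)=1. For k=8 this gives 67.

Answer: 67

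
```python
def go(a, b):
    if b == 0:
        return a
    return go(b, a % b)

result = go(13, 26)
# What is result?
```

go(13, 26) -> go(26, 13) -> go(13, 0) -> 13

Answer: 13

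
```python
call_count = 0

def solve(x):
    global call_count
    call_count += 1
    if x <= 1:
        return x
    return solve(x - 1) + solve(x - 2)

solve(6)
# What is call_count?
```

Calls(x) = 1 + Calls(x-1) + Calls(x-2); Calls(0)=Calls(1)=1. For x=6 this gives 25.

Answer: 25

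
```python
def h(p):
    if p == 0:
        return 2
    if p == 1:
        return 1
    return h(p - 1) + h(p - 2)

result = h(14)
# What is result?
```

Build up from base cases: h(0)=2, h(1)=1, h(2)=3, h(3)=4, h(4)=7, h(5)=11, h(6)=18, ..., h(14)=843

Answer: 843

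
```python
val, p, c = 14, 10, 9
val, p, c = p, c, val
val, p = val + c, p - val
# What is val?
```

Trace:
`val, p, c = 14, 10, 9` → val = 14; p = 10; c = 9
`val, p, c = p, c, val` → val = 10; p = 9; c = 14
`val, p = val + c, p - val` → val = 24; p = -1
So val = 24

Answer: 24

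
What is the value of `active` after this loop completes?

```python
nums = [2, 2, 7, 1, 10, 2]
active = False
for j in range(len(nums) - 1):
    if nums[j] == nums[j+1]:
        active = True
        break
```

Check consecutive duplicates in [2, 2, 7, 1, 10, 2]
`active` takes the values: False → True

Answer: True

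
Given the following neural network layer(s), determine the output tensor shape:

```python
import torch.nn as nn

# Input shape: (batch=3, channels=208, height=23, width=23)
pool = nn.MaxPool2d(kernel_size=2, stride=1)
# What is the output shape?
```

Input: (3, 208, 23, 23) -> Output: (3, 208, 22, 22)

Answer: (3, 208, 22, 22)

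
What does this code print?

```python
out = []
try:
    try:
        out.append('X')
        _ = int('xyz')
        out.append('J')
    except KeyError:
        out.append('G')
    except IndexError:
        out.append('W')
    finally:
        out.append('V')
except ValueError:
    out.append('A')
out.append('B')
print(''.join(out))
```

Execution trace: 'X' (try body) → 'V' (finally) → 'A' (outer except ValueError) → 'B' (after the try/except). Output: XVAB

Answer: XVAB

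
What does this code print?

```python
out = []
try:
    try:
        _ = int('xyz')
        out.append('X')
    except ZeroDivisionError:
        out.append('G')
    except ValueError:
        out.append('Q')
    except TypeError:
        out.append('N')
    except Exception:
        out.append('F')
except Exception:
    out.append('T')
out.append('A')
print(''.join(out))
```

Execution trace: 'Q' (inner except ValueError) → 'A' (after the try/except). Output: QA

Answer: QA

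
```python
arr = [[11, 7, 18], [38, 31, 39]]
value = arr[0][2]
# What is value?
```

Trace:
`arr = [[11, 7, 18], [38, 31, 39]]` → arr = [[11, 7, 18], [38, 31, 39]]
`value = arr[0][2]` → value = 18
So value = 18

Answer: 18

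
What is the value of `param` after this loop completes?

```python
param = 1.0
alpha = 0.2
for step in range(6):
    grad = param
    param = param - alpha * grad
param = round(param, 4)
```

Gradient descent: w = 1.0 * (1 - 0.2)^6
`param` takes the values: 1.0 → 0.8 → 0.64 → 0.512 → 0.4096 → 0.32768 → 0.262144 → 0.2621

Answer: 0.2621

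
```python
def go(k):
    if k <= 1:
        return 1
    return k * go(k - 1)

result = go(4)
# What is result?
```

go(4) = 4 * 3 * 2 * 1 = 24

Answer: 24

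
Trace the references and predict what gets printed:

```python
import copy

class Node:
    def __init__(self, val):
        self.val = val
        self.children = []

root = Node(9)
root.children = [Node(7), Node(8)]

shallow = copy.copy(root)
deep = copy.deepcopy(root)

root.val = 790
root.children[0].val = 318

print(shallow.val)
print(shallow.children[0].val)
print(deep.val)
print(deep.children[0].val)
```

Key concept: deep copy with custom objects.
Step by step:
`root = Node(9)` → root = Node(val=9, children=[])
`root.children = [Node(7), Node(8)]` → root = Node(val=9, children=[Node(val=7, children=[]), Node(val=8, children=[])])
`shallow = copy.copy(root)` → shallow = Node(val=9, children=[Node(val=7, children=[]), Node(val=8, children=[])])
`deep = copy.deepcopy(root)` → deep = Node(val=9, children=[Node(val=7, children=[]), Node(val=8, children=[])])
`root.val = 790` → root = Node(val=790, children=[Node(val=7, children=[]), Node(val=8, children=[])])
`root.children[0].val = 318` → root = Node(val=790, children=[Node(val=318, children=[]), Node(val=8, children=[])]); shallow = Node(val=9, children=[Node(val=318, children=[]), Node(val=8, children=[])])
`print(shallow.val)` → prints 9
`print(shallow.children[0].val)` → prints 318
`print(deep.val)` → prints 9
`print(deep.children[0].val)` → prints 7

Answer:
9
318
9
7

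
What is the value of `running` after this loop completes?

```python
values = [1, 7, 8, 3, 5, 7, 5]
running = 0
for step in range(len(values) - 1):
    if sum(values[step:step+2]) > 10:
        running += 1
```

Count windows with sum > 10
`running` takes the values: 0 → 1 → 2 → 3 → 4

Answer: 4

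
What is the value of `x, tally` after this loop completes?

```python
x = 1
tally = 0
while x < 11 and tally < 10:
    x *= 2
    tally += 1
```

Double until >= 11 or 10 iterations
`x, tally` takes the values: (1, 0) → (2, 0) → (2, 1) → (4, 1) → (4, 2) → (8, 2) → (8, 3) → (16, 3) → (16, 4)

Answer: 16, 4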